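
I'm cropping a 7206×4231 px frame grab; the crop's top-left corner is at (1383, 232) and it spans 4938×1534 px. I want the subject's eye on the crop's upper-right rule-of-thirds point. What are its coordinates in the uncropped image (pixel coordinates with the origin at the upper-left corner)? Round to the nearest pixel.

(4675, 743)

One third of the crop width 4938 is 1646.00 px.
One third of the crop height 1534 is 511.33 px.
The upper-right point is two-thirds across and one-third down within the crop:
x = 1383 + 2 × 1646.00 ≈ 4675; y = 232 + 1 × 511.33 ≈ 743.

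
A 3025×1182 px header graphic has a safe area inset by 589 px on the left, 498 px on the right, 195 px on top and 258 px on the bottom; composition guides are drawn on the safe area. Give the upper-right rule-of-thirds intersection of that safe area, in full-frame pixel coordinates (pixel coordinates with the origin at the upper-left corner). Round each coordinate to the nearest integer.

Content width = 3025 − 589 − 498 = 1938 px; content height = 1182 − 195 − 258 = 729 px.
Upper-right is two-thirds across and one-third down within the safe area.
x = 589 + 2 × 1938/3 = 589 + 1292.00 ≈ 1881
y = 195 + 1 × 729/3 = 195 + 243.00 ≈ 438

x = 1881 px, y = 438 px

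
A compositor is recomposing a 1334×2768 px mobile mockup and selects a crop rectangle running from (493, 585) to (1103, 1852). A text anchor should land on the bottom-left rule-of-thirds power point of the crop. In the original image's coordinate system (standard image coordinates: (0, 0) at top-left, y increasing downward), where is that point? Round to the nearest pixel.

Crop width = 1103 − 493 = 610 px; one third is 203.33 px.
Crop height = 1852 − 585 = 1267 px; one third is 422.33 px.
The bottom-left point is one-third across and two-thirds down within the crop:
x = 493 + 1 × 203.33 ≈ 696; y = 585 + 2 × 422.33 ≈ 1430.

(696, 1430)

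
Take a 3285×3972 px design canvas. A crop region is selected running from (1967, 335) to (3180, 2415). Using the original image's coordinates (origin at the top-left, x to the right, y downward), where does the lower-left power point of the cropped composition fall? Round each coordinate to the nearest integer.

(2371, 1722)

Crop width = 3180 − 1967 = 1213 px; one third is 404.33 px.
Crop height = 2415 − 335 = 2080 px; one third is 693.33 px.
The lower-left point is one-third across and two-thirds down within the crop:
x = 1967 + 1 × 404.33 ≈ 2371; y = 335 + 2 × 693.33 ≈ 1722.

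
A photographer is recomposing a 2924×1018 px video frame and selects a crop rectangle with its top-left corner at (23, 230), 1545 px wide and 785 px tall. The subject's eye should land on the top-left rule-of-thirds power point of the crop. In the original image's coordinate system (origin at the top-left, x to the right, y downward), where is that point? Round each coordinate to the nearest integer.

x = 538 px, y = 492 px

One third of the crop width 1545 is 515.00 px.
One third of the crop height 785 is 261.67 px.
The top-left point is one-third across and one-third down within the crop:
x = 23 + 1 × 515.00 ≈ 538; y = 230 + 1 × 261.67 ≈ 492.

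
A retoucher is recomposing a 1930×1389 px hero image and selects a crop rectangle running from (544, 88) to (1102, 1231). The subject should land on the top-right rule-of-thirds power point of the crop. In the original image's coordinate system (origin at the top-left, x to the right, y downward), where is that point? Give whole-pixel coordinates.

Crop width = 1102 − 544 = 558 px; one third is 186.00 px.
Crop height = 1231 − 88 = 1143 px; one third is 381.00 px.
The top-right point is two-thirds across and one-third down within the crop:
x = 544 + 2 × 186.00 ≈ 916; y = 88 + 1 × 381.00 ≈ 469.

(916, 469)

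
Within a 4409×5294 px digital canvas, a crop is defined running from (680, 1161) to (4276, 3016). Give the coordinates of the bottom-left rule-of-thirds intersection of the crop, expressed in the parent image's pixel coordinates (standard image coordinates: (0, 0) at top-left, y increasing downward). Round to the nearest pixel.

Crop width = 4276 − 680 = 3596 px; one third is 1198.67 px.
Crop height = 3016 − 1161 = 1855 px; one third is 618.33 px.
The bottom-left point is one-third across and two-thirds down within the crop:
x = 680 + 1 × 1198.67 ≈ 1879; y = 1161 + 2 × 618.33 ≈ 2398.

(1879, 2398)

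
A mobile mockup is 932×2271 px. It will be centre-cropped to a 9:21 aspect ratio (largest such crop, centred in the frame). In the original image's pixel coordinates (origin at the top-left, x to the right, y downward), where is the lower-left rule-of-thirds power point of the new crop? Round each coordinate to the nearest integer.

932/2271 < 9/21, so the 9:21 crop keeps the full width 932 and trims height to 932 × 21/9 = 2174.67 px.
Top offset = (2271 − 2174.67)/2 = 48.17 px; left offset = 0.
Lower-left is one-third across and two-thirds down within the crop:
x = 0.00 + 1 × 932.00/3 ≈ 311; y = 48.17 + 2 × 2174.67/3 ≈ 1498.

x = 311 px, y = 1498 px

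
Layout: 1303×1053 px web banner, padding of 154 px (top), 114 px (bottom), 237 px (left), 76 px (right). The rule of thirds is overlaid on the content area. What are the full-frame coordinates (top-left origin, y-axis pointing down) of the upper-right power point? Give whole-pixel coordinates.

Content width = 1303 − 237 − 76 = 990 px; content height = 1053 − 154 − 114 = 785 px.
Upper-right is two-thirds across and one-third down within the content area.
x = 237 + 2 × 990/3 = 237 + 660.00 ≈ 897
y = 154 + 1 × 785/3 = 154 + 261.67 ≈ 416

(897, 416)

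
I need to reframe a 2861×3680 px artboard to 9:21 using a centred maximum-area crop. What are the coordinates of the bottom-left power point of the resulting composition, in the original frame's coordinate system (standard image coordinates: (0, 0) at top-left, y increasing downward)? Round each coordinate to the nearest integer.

x = 1168 px, y = 2453 px

2861/3680 > 9/21, so the 9:21 crop keeps the full height 3680 and trims width to 3680 × 9/21 = 1577.14 px.
Left offset = (2861 − 1577.14)/2 = 641.93 px; top offset = 0.
Bottom-left is one-third across and two-thirds down within the crop:
x = 641.93 + 1 × 1577.14/3 ≈ 1168; y = 0.00 + 2 × 3680.00/3 ≈ 2453.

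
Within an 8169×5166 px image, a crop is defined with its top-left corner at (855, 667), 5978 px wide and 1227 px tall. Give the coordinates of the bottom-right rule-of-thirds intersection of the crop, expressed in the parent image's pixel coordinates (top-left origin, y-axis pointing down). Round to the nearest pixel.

One third of the crop width 5978 is 1992.67 px.
One third of the crop height 1227 is 409.00 px.
The bottom-right point is two-thirds across and two-thirds down within the crop:
x = 855 + 2 × 1992.67 ≈ 4840; y = 667 + 2 × 409.00 ≈ 1485.

x = 4840 px, y = 1485 px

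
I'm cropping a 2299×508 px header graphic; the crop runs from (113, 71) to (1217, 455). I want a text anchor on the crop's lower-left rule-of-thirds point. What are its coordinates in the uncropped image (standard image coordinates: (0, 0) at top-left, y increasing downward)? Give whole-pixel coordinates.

Crop width = 1217 − 113 = 1104 px; one third is 368.00 px.
Crop height = 455 − 71 = 384 px; one third is 128.00 px.
The lower-left point is one-third across and two-thirds down within the crop:
x = 113 + 1 × 368.00 ≈ 481; y = 71 + 2 × 128.00 ≈ 327.

(481, 327)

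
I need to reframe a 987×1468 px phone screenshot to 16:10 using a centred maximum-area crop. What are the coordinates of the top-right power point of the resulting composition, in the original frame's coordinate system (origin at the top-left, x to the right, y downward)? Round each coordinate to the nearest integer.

(658, 631)

987/1468 < 16/10, so the 16:10 crop keeps the full width 987 and trims height to 987 × 10/16 = 616.88 px.
Top offset = (1468 − 616.88)/2 = 425.56 px; left offset = 0.
Top-right is two-thirds across and one-third down within the crop:
x = 0.00 + 2 × 987.00/3 ≈ 658; y = 425.56 + 1 × 616.88/3 ≈ 631.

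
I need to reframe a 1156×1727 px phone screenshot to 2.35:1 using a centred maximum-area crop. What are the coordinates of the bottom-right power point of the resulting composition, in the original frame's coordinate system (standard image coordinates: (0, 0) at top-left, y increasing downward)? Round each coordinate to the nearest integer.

1156/1727 < 2.35/1, so the 2.35:1 crop keeps the full width 1156 and trims height to 1156 × 1/2.35 = 491.91 px.
Top offset = (1727 − 491.91)/2 = 617.54 px; left offset = 0.
Bottom-right is two-thirds across and two-thirds down within the crop:
x = 0.00 + 2 × 1156.00/3 ≈ 771; y = 617.54 + 2 × 491.91/3 ≈ 945.

(771, 945)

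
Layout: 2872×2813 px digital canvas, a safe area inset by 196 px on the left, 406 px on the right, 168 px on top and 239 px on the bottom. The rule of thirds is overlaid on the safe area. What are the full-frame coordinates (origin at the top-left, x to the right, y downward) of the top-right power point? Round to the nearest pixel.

Content width = 2872 − 196 − 406 = 2270 px; content height = 2813 − 168 − 239 = 2406 px.
Top-right is two-thirds across and one-third down within the safe area.
x = 196 + 2 × 2270/3 = 196 + 1513.33 ≈ 1709
y = 168 + 1 × 2406/3 = 168 + 802.00 ≈ 970

(1709, 970)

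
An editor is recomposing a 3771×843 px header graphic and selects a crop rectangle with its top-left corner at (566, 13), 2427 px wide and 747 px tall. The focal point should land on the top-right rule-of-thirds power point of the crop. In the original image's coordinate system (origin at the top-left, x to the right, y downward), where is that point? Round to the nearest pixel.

One third of the crop width 2427 is 809.00 px.
One third of the crop height 747 is 249.00 px.
The top-right point is two-thirds across and one-third down within the crop:
x = 566 + 2 × 809.00 ≈ 2184; y = 13 + 1 × 249.00 ≈ 262.

x = 2184 px, y = 262 px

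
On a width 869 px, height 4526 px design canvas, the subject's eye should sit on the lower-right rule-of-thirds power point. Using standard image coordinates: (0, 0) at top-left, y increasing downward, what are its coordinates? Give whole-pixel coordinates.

The lower-right point sits two-thirds of the way across and two-thirds of the way down.
x = 2 × 869/3 ≈ 579; y = 2 × 4526/3 ≈ 3017.

(579, 3017)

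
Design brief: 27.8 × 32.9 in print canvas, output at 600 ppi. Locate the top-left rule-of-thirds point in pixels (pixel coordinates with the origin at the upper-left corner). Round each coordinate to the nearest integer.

x = 5560 px, y = 6580 px

In pixels the canvas is 27.8 × 600 = 16680 wide and 32.9 × 600 = 19740 tall.
The top-left point is one-third across and one-third down:
x = 1 × 16680/3 ≈ 5560; y = 1 × 19740/3 ≈ 6580.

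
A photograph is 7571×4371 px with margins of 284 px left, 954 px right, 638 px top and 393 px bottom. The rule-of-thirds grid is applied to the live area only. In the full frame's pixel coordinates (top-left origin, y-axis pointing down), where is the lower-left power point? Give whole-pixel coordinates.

x = 2395 px, y = 2865 px

Content width = 7571 − 284 − 954 = 6333 px; content height = 4371 − 638 − 393 = 3340 px.
Lower-left is one-third across and two-thirds down within the live area.
x = 284 + 1 × 6333/3 = 284 + 2111.00 ≈ 2395
y = 638 + 2 × 3340/3 = 638 + 2226.67 ≈ 2865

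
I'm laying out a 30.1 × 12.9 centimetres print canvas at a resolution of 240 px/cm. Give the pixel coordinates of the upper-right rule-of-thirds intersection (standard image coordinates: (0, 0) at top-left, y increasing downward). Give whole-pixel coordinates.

x = 4816 px, y = 1032 px

In pixels the canvas is 30.1 × 240 = 7224 wide and 12.9 × 240 = 3096 tall.
The upper-right point is two-thirds across and one-third down:
x = 2 × 7224/3 ≈ 4816; y = 1 × 3096/3 ≈ 1032.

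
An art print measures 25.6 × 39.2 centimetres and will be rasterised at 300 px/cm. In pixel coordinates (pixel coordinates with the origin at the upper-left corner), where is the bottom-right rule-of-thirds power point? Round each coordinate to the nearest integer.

In pixels the canvas is 25.6 × 300 = 7680 wide and 39.2 × 300 = 11760 tall.
The bottom-right point is two-thirds across and two-thirds down:
x = 2 × 7680/3 ≈ 5120; y = 2 × 11760/3 ≈ 7840.

(5120, 7840)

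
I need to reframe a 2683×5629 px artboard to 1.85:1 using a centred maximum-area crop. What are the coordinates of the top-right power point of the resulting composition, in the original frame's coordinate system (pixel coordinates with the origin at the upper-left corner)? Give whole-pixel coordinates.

2683/5629 < 1.85/1, so the 1.85:1 crop keeps the full width 2683 and trims height to 2683 × 1/1.85 = 1450.27 px.
Top offset = (5629 − 1450.27)/2 = 2089.36 px; left offset = 0.
Top-right is two-thirds across and one-third down within the crop:
x = 0.00 + 2 × 2683.00/3 ≈ 1789; y = 2089.36 + 1 × 1450.27/3 ≈ 2573.

(1789, 2573)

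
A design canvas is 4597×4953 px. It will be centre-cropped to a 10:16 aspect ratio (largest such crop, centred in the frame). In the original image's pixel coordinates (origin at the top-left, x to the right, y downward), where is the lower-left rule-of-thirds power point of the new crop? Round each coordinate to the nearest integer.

x = 1783 px, y = 3302 px

4597/4953 > 10/16, so the 10:16 crop keeps the full height 4953 and trims width to 4953 × 10/16 = 3095.62 px.
Left offset = (4597 − 3095.62)/2 = 750.69 px; top offset = 0.
Lower-left is one-third across and two-thirds down within the crop:
x = 750.69 + 1 × 3095.62/3 ≈ 1783; y = 0.00 + 2 × 4953.00/3 ≈ 3302.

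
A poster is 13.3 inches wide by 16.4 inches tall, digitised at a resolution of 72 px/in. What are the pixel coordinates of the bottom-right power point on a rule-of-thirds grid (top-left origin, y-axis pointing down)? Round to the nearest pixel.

x = 638 px, y = 787 px

In pixels the canvas is 13.3 × 72 = 957.6 wide and 16.4 × 72 = 1180.8 tall.
The bottom-right point is two-thirds across and two-thirds down:
x = 2 × 957.6/3 ≈ 638; y = 2 × 1180.8/3 ≈ 787.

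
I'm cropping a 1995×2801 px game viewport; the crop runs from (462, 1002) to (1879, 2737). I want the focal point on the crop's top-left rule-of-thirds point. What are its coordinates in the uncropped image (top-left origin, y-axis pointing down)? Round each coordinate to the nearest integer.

Crop width = 1879 − 462 = 1417 px; one third is 472.33 px.
Crop height = 2737 − 1002 = 1735 px; one third is 578.33 px.
The top-left point is one-third across and one-third down within the crop:
x = 462 + 1 × 472.33 ≈ 934; y = 1002 + 1 × 578.33 ≈ 1580.

x = 934 px, y = 1580 px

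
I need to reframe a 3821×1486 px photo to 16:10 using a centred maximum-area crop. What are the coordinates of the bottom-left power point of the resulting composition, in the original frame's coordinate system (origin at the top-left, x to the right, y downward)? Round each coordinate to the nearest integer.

x = 1514 px, y = 991 px

3821/1486 > 16/10, so the 16:10 crop keeps the full height 1486 and trims width to 1486 × 16/10 = 2377.60 px.
Left offset = (3821 − 2377.60)/2 = 721.70 px; top offset = 0.
Bottom-left is one-third across and two-thirds down within the crop:
x = 721.70 + 1 × 2377.60/3 ≈ 1514; y = 0.00 + 2 × 1486.00/3 ≈ 991.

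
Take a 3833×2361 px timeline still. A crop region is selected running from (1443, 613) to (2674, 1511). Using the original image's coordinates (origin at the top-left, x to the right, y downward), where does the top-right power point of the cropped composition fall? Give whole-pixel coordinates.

Crop width = 2674 − 1443 = 1231 px; one third is 410.33 px.
Crop height = 1511 − 613 = 898 px; one third is 299.33 px.
The top-right point is two-thirds across and one-third down within the crop:
x = 1443 + 2 × 410.33 ≈ 2264; y = 613 + 1 × 299.33 ≈ 912.

(2264, 912)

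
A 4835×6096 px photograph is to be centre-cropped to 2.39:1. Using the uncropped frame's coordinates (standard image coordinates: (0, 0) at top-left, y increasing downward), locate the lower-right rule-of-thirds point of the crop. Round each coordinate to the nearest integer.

(3223, 3385)

4835/6096 < 2.39/1, so the 2.39:1 crop keeps the full width 4835 and trims height to 4835 × 1/2.39 = 2023.01 px.
Top offset = (6096 − 2023.01)/2 = 2036.49 px; left offset = 0.
Lower-right is two-thirds across and two-thirds down within the crop:
x = 0.00 + 2 × 4835.00/3 ≈ 3223; y = 2036.49 + 2 × 2023.01/3 ≈ 3385.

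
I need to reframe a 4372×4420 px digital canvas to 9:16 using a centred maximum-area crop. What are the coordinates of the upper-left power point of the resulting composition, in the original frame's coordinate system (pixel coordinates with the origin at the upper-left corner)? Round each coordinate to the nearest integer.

4372/4420 > 9/16, so the 9:16 crop keeps the full height 4420 and trims width to 4420 × 9/16 = 2486.25 px.
Left offset = (4372 − 2486.25)/2 = 942.88 px; top offset = 0.
Upper-left is one-third across and one-third down within the crop:
x = 942.88 + 1 × 2486.25/3 ≈ 1772; y = 0.00 + 1 × 4420.00/3 ≈ 1473.

(1772, 1473)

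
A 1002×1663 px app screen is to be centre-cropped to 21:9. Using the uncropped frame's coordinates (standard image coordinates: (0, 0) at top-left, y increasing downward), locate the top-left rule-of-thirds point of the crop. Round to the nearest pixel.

x = 334 px, y = 760 px

1002/1663 < 21/9, so the 21:9 crop keeps the full width 1002 and trims height to 1002 × 9/21 = 429.43 px.
Top offset = (1663 − 429.43)/2 = 616.79 px; left offset = 0.
Top-left is one-third across and one-third down within the crop:
x = 0.00 + 1 × 1002.00/3 ≈ 334; y = 616.79 + 1 × 429.43/3 ≈ 760.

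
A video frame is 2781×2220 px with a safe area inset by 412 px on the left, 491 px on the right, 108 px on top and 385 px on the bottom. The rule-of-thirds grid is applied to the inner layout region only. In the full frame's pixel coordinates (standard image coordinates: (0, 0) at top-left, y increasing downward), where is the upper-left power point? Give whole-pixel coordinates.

Content width = 2781 − 412 − 491 = 1878 px; content height = 2220 − 108 − 385 = 1727 px.
Upper-left is one-third across and one-third down within the inner layout region.
x = 412 + 1 × 1878/3 = 412 + 626.00 ≈ 1038
y = 108 + 1 × 1727/3 = 108 + 575.67 ≈ 684

(1038, 684)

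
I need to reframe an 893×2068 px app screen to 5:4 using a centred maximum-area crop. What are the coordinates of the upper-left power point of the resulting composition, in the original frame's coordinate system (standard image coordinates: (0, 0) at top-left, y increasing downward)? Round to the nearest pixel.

(298, 915)

893/2068 < 5/4, so the 5:4 crop keeps the full width 893 and trims height to 893 × 4/5 = 714.40 px.
Top offset = (2068 − 714.40)/2 = 676.80 px; left offset = 0.
Upper-left is one-third across and one-third down within the crop:
x = 0.00 + 1 × 893.00/3 ≈ 298; y = 676.80 + 1 × 714.40/3 ≈ 915.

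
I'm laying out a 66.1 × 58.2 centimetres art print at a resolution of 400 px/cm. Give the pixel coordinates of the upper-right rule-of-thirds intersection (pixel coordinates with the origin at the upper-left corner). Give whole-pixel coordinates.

(17627, 7760)

In pixels the canvas is 66.1 × 400 = 26440 wide and 58.2 × 400 = 23280 tall.
The upper-right point is two-thirds across and one-third down:
x = 2 × 26440/3 ≈ 17627; y = 1 × 23280/3 ≈ 7760.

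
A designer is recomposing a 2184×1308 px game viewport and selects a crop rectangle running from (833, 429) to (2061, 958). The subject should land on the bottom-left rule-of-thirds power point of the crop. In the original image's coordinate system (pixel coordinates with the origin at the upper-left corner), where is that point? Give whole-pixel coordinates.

x = 1242 px, y = 782 px

Crop width = 2061 − 833 = 1228 px; one third is 409.33 px.
Crop height = 958 − 429 = 529 px; one third is 176.33 px.
The bottom-left point is one-third across and two-thirds down within the crop:
x = 833 + 1 × 409.33 ≈ 1242; y = 429 + 2 × 176.33 ≈ 782.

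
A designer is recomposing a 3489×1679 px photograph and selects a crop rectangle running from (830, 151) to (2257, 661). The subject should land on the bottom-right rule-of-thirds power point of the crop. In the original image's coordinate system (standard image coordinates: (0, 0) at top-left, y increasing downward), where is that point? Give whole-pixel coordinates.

x = 1781 px, y = 491 px

Crop width = 2257 − 830 = 1427 px; one third is 475.67 px.
Crop height = 661 − 151 = 510 px; one third is 170.00 px.
The bottom-right point is two-thirds across and two-thirds down within the crop:
x = 830 + 2 × 475.67 ≈ 1781; y = 151 + 2 × 170.00 ≈ 491.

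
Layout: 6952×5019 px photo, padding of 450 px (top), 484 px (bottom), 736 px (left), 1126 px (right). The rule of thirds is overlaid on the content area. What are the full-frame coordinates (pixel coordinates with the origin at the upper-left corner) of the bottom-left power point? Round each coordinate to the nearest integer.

x = 2433 px, y = 3173 px

Content width = 6952 − 736 − 1126 = 5090 px; content height = 5019 − 450 − 484 = 4085 px.
Bottom-left is one-third across and two-thirds down within the content area.
x = 736 + 1 × 5090/3 = 736 + 1696.67 ≈ 2433
y = 450 + 2 × 4085/3 = 450 + 2723.33 ≈ 3173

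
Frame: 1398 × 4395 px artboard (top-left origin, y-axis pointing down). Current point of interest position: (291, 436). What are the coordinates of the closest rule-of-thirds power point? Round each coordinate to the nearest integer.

Third lines: x ∈ {466, 932}, y ∈ {1465, 2930}.
291 is closer to x = 466; 436 is closer to y = 1465.
So the nearest intersection is the upper-left power point.

x = 466 px, y = 1465 px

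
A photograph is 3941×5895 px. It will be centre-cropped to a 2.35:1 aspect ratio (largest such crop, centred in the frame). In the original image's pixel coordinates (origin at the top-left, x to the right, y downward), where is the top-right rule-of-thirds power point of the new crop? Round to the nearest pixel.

3941/5895 < 2.35/1, so the 2.35:1 crop keeps the full width 3941 and trims height to 3941 × 1/2.35 = 1677.02 px.
Top offset = (5895 − 1677.02)/2 = 2108.99 px; left offset = 0.
Top-right is two-thirds across and one-third down within the crop:
x = 0.00 + 2 × 3941.00/3 ≈ 2627; y = 2108.99 + 1 × 1677.02/3 ≈ 2668.

(2627, 2668)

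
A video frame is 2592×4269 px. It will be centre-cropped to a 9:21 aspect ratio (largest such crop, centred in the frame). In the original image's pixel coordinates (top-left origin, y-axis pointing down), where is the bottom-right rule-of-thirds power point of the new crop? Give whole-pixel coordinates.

(1601, 2846)

2592/4269 > 9/21, so the 9:21 crop keeps the full height 4269 and trims width to 4269 × 9/21 = 1829.57 px.
Left offset = (2592 − 1829.57)/2 = 381.21 px; top offset = 0.
Bottom-right is two-thirds across and two-thirds down within the crop:
x = 381.21 + 2 × 1829.57/3 ≈ 1601; y = 0.00 + 2 × 4269.00/3 ≈ 2846.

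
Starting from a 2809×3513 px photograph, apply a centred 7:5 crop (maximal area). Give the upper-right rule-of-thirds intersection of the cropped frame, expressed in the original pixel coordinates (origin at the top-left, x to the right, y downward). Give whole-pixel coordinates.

x = 1873 px, y = 1422 px

2809/3513 < 7/5, so the 7:5 crop keeps the full width 2809 and trims height to 2809 × 5/7 = 2006.43 px.
Top offset = (3513 − 2006.43)/2 = 753.29 px; left offset = 0.
Upper-right is two-thirds across and one-third down within the crop:
x = 0.00 + 2 × 2809.00/3 ≈ 1873; y = 753.29 + 1 × 2006.43/3 ≈ 1422.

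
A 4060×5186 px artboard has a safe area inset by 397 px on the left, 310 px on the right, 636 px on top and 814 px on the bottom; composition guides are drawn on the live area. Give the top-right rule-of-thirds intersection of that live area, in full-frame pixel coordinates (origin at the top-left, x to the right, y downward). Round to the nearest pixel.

Content width = 4060 − 397 − 310 = 3353 px; content height = 5186 − 636 − 814 = 3736 px.
Top-right is two-thirds across and one-third down within the live area.
x = 397 + 2 × 3353/3 = 397 + 2235.33 ≈ 2632
y = 636 + 1 × 3736/3 = 636 + 1245.33 ≈ 1881

x = 2632 px, y = 1881 px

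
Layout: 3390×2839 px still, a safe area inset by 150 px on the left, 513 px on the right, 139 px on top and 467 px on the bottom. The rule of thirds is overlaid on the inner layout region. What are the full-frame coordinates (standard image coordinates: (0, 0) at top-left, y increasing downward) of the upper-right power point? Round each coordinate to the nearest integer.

(1968, 883)

Content width = 3390 − 150 − 513 = 2727 px; content height = 2839 − 139 − 467 = 2233 px.
Upper-right is two-thirds across and one-third down within the inner layout region.
x = 150 + 2 × 2727/3 = 150 + 1818.00 ≈ 1968
y = 139 + 1 × 2233/3 = 139 + 744.33 ≈ 883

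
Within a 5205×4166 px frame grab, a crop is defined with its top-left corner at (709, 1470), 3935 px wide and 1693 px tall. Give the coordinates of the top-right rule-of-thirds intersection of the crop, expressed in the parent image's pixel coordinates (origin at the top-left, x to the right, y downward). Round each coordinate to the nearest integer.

(3332, 2034)

One third of the crop width 3935 is 1311.67 px.
One third of the crop height 1693 is 564.33 px.
The top-right point is two-thirds across and one-third down within the crop:
x = 709 + 2 × 1311.67 ≈ 3332; y = 1470 + 1 × 564.33 ≈ 2034.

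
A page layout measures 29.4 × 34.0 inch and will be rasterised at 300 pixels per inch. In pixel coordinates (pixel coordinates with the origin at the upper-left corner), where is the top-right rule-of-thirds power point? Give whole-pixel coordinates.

In pixels the canvas is 29.4 × 300 = 8820 wide and 34.0 × 300 = 10200 tall.
The top-right point is two-thirds across and one-third down:
x = 2 × 8820/3 ≈ 5880; y = 1 × 10200/3 ≈ 3400.

x = 5880 px, y = 3400 px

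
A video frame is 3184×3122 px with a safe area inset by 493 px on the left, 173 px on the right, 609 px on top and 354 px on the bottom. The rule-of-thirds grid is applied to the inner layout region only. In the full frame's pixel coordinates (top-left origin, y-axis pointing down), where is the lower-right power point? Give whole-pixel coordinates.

(2172, 2048)

Content width = 3184 − 493 − 173 = 2518 px; content height = 3122 − 609 − 354 = 2159 px.
Lower-right is two-thirds across and two-thirds down within the inner layout region.
x = 493 + 2 × 2518/3 = 493 + 1678.67 ≈ 2172
y = 609 + 2 × 2159/3 = 609 + 1439.33 ≈ 2048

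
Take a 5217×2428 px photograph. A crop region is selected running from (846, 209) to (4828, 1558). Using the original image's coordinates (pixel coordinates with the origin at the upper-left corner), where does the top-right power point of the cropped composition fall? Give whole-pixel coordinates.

Crop width = 4828 − 846 = 3982 px; one third is 1327.33 px.
Crop height = 1558 − 209 = 1349 px; one third is 449.67 px.
The top-right point is two-thirds across and one-third down within the crop:
x = 846 + 2 × 1327.33 ≈ 3501; y = 209 + 1 × 449.67 ≈ 659.

x = 3501 px, y = 659 px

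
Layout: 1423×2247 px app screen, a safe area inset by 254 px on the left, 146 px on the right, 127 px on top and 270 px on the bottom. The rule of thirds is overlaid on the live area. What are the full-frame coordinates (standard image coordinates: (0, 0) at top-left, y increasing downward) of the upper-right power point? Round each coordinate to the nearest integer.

(936, 744)

Content width = 1423 − 254 − 146 = 1023 px; content height = 2247 − 127 − 270 = 1850 px.
Upper-right is two-thirds across and one-third down within the live area.
x = 254 + 2 × 1023/3 = 254 + 682.00 ≈ 936
y = 127 + 1 × 1850/3 = 127 + 616.67 ≈ 744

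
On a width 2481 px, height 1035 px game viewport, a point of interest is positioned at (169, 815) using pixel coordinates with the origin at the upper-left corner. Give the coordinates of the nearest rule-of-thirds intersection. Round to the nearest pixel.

(827, 690)

Third lines: x ∈ {827, 1654}, y ∈ {345, 690}.
169 is closer to x = 827; 815 is closer to y = 690.
So the nearest intersection is the lower-left power point.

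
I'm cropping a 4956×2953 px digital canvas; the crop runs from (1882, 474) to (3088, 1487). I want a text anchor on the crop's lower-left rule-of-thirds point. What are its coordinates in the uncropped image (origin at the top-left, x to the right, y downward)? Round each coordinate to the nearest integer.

(2284, 1149)

Crop width = 3088 − 1882 = 1206 px; one third is 402.00 px.
Crop height = 1487 − 474 = 1013 px; one third is 337.67 px.
The lower-left point is one-third across and two-thirds down within the crop:
x = 1882 + 1 × 402.00 ≈ 2284; y = 474 + 2 × 337.67 ≈ 1149.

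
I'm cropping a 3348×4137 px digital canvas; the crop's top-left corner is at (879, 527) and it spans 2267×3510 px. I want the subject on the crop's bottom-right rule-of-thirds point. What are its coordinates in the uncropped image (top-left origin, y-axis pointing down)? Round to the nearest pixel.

One third of the crop width 2267 is 755.67 px.
One third of the crop height 3510 is 1170.00 px.
The bottom-right point is two-thirds across and two-thirds down within the crop:
x = 879 + 2 × 755.67 ≈ 2390; y = 527 + 2 × 1170.00 ≈ 2867.

(2390, 2867)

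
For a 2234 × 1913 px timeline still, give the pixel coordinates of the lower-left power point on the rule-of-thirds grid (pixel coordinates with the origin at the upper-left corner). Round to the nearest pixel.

(745, 1275)

The lower-left point sits one-third of the way across and two-thirds of the way down.
x = 1 × 2234/3 ≈ 745; y = 2 × 1913/3 ≈ 1275.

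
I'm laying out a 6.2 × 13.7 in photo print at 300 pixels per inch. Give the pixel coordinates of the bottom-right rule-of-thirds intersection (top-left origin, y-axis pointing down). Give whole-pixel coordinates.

x = 1240 px, y = 2740 px

In pixels the canvas is 6.2 × 300 = 1860 wide and 13.7 × 300 = 4110 tall.
The bottom-right point is two-thirds across and two-thirds down:
x = 2 × 1860/3 ≈ 1240; y = 2 × 4110/3 ≈ 2740.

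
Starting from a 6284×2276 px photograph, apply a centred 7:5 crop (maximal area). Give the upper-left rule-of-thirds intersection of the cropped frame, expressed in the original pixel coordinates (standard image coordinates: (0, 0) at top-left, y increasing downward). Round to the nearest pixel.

x = 2611 px, y = 759 px

6284/2276 > 7/5, so the 7:5 crop keeps the full height 2276 and trims width to 2276 × 7/5 = 3186.40 px.
Left offset = (6284 − 3186.40)/2 = 1548.80 px; top offset = 0.
Upper-left is one-third across and one-third down within the crop:
x = 1548.80 + 1 × 3186.40/3 ≈ 2611; y = 0.00 + 1 × 2276.00/3 ≈ 759.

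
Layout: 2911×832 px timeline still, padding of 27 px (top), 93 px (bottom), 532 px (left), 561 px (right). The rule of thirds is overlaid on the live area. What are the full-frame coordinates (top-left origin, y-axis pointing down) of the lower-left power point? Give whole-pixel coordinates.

x = 1138 px, y = 502 px

Content width = 2911 − 532 − 561 = 1818 px; content height = 832 − 27 − 93 = 712 px.
Lower-left is one-third across and two-thirds down within the live area.
x = 532 + 1 × 1818/3 = 532 + 606.00 ≈ 1138
y = 27 + 2 × 712/3 = 27 + 474.67 ≈ 502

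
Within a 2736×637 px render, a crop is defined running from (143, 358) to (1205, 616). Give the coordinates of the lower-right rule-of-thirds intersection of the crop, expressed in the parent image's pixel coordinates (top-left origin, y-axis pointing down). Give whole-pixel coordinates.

x = 851 px, y = 530 px

Crop width = 1205 − 143 = 1062 px; one third is 354.00 px.
Crop height = 616 − 358 = 258 px; one third is 86.00 px.
The lower-right point is two-thirds across and two-thirds down within the crop:
x = 143 + 2 × 354.00 ≈ 851; y = 358 + 2 × 86.00 ≈ 530.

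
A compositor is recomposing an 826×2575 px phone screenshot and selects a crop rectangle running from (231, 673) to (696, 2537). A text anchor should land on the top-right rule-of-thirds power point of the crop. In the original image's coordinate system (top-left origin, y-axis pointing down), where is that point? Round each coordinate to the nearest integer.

x = 541 px, y = 1294 px

Crop width = 696 − 231 = 465 px; one third is 155.00 px.
Crop height = 2537 − 673 = 1864 px; one third is 621.33 px.
The top-right point is two-thirds across and one-third down within the crop:
x = 231 + 2 × 155.00 ≈ 541; y = 673 + 1 × 621.33 ≈ 1294.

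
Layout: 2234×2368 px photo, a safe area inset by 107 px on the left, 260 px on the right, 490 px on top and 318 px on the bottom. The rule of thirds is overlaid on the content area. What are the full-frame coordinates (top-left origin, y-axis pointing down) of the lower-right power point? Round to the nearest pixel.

Content width = 2234 − 107 − 260 = 1867 px; content height = 2368 − 490 − 318 = 1560 px.
Lower-right is two-thirds across and two-thirds down within the content area.
x = 107 + 2 × 1867/3 = 107 + 1244.67 ≈ 1352
y = 490 + 2 × 1560/3 = 490 + 1040.00 ≈ 1530

x = 1352 px, y = 1530 px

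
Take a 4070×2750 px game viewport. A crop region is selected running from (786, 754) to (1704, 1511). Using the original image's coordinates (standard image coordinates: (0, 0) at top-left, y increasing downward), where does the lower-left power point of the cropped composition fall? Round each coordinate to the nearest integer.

(1092, 1259)

Crop width = 1704 − 786 = 918 px; one third is 306.00 px.
Crop height = 1511 − 754 = 757 px; one third is 252.33 px.
The lower-left point is one-third across and two-thirds down within the crop:
x = 786 + 1 × 306.00 ≈ 1092; y = 754 + 2 × 252.33 ≈ 1259.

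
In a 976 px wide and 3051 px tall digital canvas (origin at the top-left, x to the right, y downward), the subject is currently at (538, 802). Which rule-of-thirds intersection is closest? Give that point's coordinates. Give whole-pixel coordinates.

Third lines: x ∈ {325, 651}, y ∈ {1017, 2034}.
538 is closer to x = 651; 802 is closer to y = 1017.
So the nearest intersection is the upper-right power point.

x = 651 px, y = 1017 px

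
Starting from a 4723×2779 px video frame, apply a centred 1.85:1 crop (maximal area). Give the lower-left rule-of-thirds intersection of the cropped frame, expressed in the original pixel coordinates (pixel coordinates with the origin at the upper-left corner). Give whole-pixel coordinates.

x = 1574 px, y = 1815 px

4723/2779 < 1.85/1, so the 1.85:1 crop keeps the full width 4723 and trims height to 4723 × 1/1.85 = 2552.97 px.
Top offset = (2779 − 2552.97)/2 = 113.01 px; left offset = 0.
Lower-left is one-third across and two-thirds down within the crop:
x = 0.00 + 1 × 4723.00/3 ≈ 1574; y = 113.01 + 2 × 2552.97/3 ≈ 1815.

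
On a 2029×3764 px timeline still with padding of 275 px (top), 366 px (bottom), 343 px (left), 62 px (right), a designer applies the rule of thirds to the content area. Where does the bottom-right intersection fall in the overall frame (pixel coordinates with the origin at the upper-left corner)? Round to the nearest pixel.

Content width = 2029 − 343 − 62 = 1624 px; content height = 3764 − 275 − 366 = 3123 px.
Bottom-right is two-thirds across and two-thirds down within the content area.
x = 343 + 2 × 1624/3 = 343 + 1082.67 ≈ 1426
y = 275 + 2 × 3123/3 = 275 + 2082.00 ≈ 2357

(1426, 2357)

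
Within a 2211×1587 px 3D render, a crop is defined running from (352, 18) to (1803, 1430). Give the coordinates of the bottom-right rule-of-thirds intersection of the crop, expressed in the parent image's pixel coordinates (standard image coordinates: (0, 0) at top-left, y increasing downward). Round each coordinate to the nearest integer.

x = 1319 px, y = 959 px

Crop width = 1803 − 352 = 1451 px; one third is 483.67 px.
Crop height = 1430 − 18 = 1412 px; one third is 470.67 px.
The bottom-right point is two-thirds across and two-thirds down within the crop:
x = 352 + 2 × 483.67 ≈ 1319; y = 18 + 2 × 470.67 ≈ 959.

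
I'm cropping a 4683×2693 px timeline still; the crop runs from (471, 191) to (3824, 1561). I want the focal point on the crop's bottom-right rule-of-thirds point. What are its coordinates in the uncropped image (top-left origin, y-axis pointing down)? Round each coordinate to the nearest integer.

Crop width = 3824 − 471 = 3353 px; one third is 1117.67 px.
Crop height = 1561 − 191 = 1370 px; one third is 456.67 px.
The bottom-right point is two-thirds across and two-thirds down within the crop:
x = 471 + 2 × 1117.67 ≈ 2706; y = 191 + 2 × 456.67 ≈ 1104.

(2706, 1104)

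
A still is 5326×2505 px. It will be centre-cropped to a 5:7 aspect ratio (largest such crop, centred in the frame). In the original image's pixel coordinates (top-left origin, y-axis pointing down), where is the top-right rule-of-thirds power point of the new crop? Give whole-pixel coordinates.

5326/2505 > 5/7, so the 5:7 crop keeps the full height 2505 and trims width to 2505 × 5/7 = 1789.29 px.
Left offset = (5326 − 1789.29)/2 = 1768.36 px; top offset = 0.
Top-right is two-thirds across and one-third down within the crop:
x = 1768.36 + 2 × 1789.29/3 ≈ 2961; y = 0.00 + 1 × 2505.00/3 ≈ 835.

(2961, 835)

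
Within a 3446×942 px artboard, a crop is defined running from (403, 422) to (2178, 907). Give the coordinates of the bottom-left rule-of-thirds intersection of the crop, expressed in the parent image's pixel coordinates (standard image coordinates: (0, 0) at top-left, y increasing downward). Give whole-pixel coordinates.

(995, 745)

Crop width = 2178 − 403 = 1775 px; one third is 591.67 px.
Crop height = 907 − 422 = 485 px; one third is 161.67 px.
The bottom-left point is one-third across and two-thirds down within the crop:
x = 403 + 1 × 591.67 ≈ 995; y = 422 + 2 × 161.67 ≈ 745.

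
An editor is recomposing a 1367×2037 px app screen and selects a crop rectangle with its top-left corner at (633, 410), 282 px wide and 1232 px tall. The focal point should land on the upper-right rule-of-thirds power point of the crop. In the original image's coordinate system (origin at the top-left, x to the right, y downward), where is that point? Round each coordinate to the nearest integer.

(821, 821)

One third of the crop width 282 is 94.00 px.
One third of the crop height 1232 is 410.67 px.
The upper-right point is two-thirds across and one-third down within the crop:
x = 633 + 2 × 94.00 ≈ 821; y = 410 + 1 × 410.67 ≈ 821.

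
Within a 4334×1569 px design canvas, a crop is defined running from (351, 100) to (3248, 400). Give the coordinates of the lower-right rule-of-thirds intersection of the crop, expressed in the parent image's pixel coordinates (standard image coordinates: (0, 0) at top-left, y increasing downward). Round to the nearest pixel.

Crop width = 3248 − 351 = 2897 px; one third is 965.67 px.
Crop height = 400 − 100 = 300 px; one third is 100.00 px.
The lower-right point is two-thirds across and two-thirds down within the crop:
x = 351 + 2 × 965.67 ≈ 2282; y = 100 + 2 × 100.00 ≈ 300.

x = 2282 px, y = 300 px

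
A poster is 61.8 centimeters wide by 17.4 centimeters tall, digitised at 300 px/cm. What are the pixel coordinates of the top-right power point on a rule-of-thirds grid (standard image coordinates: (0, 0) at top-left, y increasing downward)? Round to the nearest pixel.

In pixels the canvas is 61.8 × 300 = 18540 wide and 17.4 × 300 = 5220 tall.
The top-right point is two-thirds across and one-third down:
x = 2 × 18540/3 ≈ 12360; y = 1 × 5220/3 ≈ 1740.

x = 12360 px, y = 1740 px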